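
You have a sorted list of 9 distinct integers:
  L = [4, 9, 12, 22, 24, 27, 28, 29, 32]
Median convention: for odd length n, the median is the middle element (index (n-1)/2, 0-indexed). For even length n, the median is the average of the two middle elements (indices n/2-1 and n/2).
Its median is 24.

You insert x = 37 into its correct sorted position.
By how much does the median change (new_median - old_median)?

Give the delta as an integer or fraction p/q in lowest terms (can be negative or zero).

Old median = 24
After inserting x = 37: new sorted = [4, 9, 12, 22, 24, 27, 28, 29, 32, 37]
New median = 51/2
Delta = 51/2 - 24 = 3/2

Answer: 3/2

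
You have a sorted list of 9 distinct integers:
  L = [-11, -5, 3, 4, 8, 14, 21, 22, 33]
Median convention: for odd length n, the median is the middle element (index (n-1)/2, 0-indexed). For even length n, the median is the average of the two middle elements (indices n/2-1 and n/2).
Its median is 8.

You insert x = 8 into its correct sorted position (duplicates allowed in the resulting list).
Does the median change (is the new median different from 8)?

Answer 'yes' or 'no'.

Old median = 8
Insert x = 8
New median = 8
Changed? no

Answer: no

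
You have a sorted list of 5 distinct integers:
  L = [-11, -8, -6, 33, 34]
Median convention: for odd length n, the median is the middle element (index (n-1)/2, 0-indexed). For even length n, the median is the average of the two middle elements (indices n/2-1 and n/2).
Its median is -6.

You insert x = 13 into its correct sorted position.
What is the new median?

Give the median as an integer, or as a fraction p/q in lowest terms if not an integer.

Answer: 7/2

Derivation:
Old list (sorted, length 5): [-11, -8, -6, 33, 34]
Old median = -6
Insert x = 13
Old length odd (5). Middle was index 2 = -6.
New length even (6). New median = avg of two middle elements.
x = 13: 3 elements are < x, 2 elements are > x.
New sorted list: [-11, -8, -6, 13, 33, 34]
New median = 7/2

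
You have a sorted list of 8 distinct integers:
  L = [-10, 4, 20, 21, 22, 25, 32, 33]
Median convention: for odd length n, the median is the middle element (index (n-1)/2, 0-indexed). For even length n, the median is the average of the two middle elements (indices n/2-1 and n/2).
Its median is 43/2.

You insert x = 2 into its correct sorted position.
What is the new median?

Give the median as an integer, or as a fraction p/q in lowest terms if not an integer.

Answer: 21

Derivation:
Old list (sorted, length 8): [-10, 4, 20, 21, 22, 25, 32, 33]
Old median = 43/2
Insert x = 2
Old length even (8). Middle pair: indices 3,4 = 21,22.
New length odd (9). New median = single middle element.
x = 2: 1 elements are < x, 7 elements are > x.
New sorted list: [-10, 2, 4, 20, 21, 22, 25, 32, 33]
New median = 21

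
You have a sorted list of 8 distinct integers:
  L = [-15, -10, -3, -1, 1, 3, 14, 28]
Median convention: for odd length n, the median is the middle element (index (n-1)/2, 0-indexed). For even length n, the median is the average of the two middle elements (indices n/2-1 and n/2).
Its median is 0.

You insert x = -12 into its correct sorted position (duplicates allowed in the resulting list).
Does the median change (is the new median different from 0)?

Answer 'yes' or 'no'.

Old median = 0
Insert x = -12
New median = -1
Changed? yes

Answer: yes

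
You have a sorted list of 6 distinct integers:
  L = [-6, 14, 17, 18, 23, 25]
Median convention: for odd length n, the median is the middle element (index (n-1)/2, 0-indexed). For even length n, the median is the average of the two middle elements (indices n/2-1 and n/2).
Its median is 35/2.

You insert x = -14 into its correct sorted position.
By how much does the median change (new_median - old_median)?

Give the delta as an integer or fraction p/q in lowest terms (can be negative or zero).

Answer: -1/2

Derivation:
Old median = 35/2
After inserting x = -14: new sorted = [-14, -6, 14, 17, 18, 23, 25]
New median = 17
Delta = 17 - 35/2 = -1/2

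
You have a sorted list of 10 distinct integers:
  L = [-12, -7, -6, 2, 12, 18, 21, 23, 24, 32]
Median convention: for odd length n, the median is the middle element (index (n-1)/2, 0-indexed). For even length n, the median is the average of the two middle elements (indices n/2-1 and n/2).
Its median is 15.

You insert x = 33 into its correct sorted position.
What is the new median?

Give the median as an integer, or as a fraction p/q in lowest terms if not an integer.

Old list (sorted, length 10): [-12, -7, -6, 2, 12, 18, 21, 23, 24, 32]
Old median = 15
Insert x = 33
Old length even (10). Middle pair: indices 4,5 = 12,18.
New length odd (11). New median = single middle element.
x = 33: 10 elements are < x, 0 elements are > x.
New sorted list: [-12, -7, -6, 2, 12, 18, 21, 23, 24, 32, 33]
New median = 18

Answer: 18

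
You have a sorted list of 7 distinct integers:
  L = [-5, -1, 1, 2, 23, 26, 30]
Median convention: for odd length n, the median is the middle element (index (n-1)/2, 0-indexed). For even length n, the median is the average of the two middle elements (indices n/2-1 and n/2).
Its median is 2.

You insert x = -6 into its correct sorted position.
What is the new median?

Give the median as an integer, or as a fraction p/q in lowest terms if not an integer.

Old list (sorted, length 7): [-5, -1, 1, 2, 23, 26, 30]
Old median = 2
Insert x = -6
Old length odd (7). Middle was index 3 = 2.
New length even (8). New median = avg of two middle elements.
x = -6: 0 elements are < x, 7 elements are > x.
New sorted list: [-6, -5, -1, 1, 2, 23, 26, 30]
New median = 3/2

Answer: 3/2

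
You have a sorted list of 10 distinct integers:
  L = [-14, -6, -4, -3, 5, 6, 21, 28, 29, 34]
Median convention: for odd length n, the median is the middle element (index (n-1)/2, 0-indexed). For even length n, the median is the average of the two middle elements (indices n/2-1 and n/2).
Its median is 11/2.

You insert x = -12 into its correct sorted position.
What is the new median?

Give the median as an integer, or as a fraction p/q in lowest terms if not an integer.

Old list (sorted, length 10): [-14, -6, -4, -3, 5, 6, 21, 28, 29, 34]
Old median = 11/2
Insert x = -12
Old length even (10). Middle pair: indices 4,5 = 5,6.
New length odd (11). New median = single middle element.
x = -12: 1 elements are < x, 9 elements are > x.
New sorted list: [-14, -12, -6, -4, -3, 5, 6, 21, 28, 29, 34]
New median = 5

Answer: 5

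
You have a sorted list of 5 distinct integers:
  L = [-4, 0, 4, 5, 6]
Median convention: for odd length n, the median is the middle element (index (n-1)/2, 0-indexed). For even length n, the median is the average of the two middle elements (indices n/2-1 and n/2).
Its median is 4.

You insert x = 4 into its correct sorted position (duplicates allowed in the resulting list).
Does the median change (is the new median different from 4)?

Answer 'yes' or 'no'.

Answer: no

Derivation:
Old median = 4
Insert x = 4
New median = 4
Changed? no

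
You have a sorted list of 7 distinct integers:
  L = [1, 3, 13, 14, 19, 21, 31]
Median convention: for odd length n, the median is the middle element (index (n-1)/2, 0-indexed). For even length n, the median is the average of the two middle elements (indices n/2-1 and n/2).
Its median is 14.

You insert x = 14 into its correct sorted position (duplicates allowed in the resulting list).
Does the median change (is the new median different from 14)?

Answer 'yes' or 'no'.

Answer: no

Derivation:
Old median = 14
Insert x = 14
New median = 14
Changed? no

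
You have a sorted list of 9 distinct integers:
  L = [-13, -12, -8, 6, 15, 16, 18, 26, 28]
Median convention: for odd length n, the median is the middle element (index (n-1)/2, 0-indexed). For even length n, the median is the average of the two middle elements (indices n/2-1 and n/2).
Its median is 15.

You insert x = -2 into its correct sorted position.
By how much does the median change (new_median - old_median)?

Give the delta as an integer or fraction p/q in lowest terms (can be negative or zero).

Answer: -9/2

Derivation:
Old median = 15
After inserting x = -2: new sorted = [-13, -12, -8, -2, 6, 15, 16, 18, 26, 28]
New median = 21/2
Delta = 21/2 - 15 = -9/2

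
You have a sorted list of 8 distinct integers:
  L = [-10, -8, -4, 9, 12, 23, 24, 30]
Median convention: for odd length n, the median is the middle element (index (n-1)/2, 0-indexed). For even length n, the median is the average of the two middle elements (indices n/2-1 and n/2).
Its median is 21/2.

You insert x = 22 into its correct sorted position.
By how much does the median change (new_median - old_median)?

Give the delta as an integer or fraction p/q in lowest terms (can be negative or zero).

Old median = 21/2
After inserting x = 22: new sorted = [-10, -8, -4, 9, 12, 22, 23, 24, 30]
New median = 12
Delta = 12 - 21/2 = 3/2

Answer: 3/2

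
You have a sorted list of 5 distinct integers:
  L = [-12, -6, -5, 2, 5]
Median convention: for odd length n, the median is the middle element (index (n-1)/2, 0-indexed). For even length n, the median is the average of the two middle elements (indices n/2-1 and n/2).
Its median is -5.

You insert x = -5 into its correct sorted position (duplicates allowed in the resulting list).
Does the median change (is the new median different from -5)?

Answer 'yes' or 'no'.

Old median = -5
Insert x = -5
New median = -5
Changed? no

Answer: no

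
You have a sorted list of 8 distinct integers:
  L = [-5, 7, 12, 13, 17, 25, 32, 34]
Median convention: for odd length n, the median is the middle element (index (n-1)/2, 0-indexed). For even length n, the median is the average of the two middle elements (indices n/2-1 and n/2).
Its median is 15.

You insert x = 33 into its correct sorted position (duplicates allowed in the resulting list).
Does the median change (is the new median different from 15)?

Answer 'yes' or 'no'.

Answer: yes

Derivation:
Old median = 15
Insert x = 33
New median = 17
Changed? yes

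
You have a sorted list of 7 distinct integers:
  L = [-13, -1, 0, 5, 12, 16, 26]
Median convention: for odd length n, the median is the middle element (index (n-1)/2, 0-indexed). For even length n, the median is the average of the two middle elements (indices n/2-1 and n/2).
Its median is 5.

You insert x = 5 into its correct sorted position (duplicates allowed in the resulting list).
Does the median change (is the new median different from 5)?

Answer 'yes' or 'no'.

Old median = 5
Insert x = 5
New median = 5
Changed? no

Answer: no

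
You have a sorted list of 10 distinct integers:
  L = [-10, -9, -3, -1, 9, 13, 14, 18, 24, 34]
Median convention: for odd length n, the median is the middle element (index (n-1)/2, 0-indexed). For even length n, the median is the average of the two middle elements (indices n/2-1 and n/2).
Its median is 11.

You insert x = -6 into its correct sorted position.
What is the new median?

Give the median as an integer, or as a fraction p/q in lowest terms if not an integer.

Answer: 9

Derivation:
Old list (sorted, length 10): [-10, -9, -3, -1, 9, 13, 14, 18, 24, 34]
Old median = 11
Insert x = -6
Old length even (10). Middle pair: indices 4,5 = 9,13.
New length odd (11). New median = single middle element.
x = -6: 2 elements are < x, 8 elements are > x.
New sorted list: [-10, -9, -6, -3, -1, 9, 13, 14, 18, 24, 34]
New median = 9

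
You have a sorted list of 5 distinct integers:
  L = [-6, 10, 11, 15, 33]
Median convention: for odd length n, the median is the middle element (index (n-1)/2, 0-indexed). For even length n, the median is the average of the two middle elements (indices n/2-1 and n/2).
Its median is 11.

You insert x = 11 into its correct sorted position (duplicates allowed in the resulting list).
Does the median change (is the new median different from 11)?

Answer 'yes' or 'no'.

Old median = 11
Insert x = 11
New median = 11
Changed? no

Answer: no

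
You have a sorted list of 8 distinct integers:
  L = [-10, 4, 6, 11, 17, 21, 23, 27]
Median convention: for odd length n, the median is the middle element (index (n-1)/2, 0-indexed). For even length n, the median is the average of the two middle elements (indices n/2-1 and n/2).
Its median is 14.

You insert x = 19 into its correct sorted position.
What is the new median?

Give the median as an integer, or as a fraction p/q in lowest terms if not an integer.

Old list (sorted, length 8): [-10, 4, 6, 11, 17, 21, 23, 27]
Old median = 14
Insert x = 19
Old length even (8). Middle pair: indices 3,4 = 11,17.
New length odd (9). New median = single middle element.
x = 19: 5 elements are < x, 3 elements are > x.
New sorted list: [-10, 4, 6, 11, 17, 19, 21, 23, 27]
New median = 17

Answer: 17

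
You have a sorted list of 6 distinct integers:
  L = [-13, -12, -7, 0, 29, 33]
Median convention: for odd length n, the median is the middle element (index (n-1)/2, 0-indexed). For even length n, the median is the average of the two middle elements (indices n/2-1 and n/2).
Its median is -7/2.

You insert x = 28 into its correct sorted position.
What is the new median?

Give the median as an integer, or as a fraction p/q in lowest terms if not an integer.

Old list (sorted, length 6): [-13, -12, -7, 0, 29, 33]
Old median = -7/2
Insert x = 28
Old length even (6). Middle pair: indices 2,3 = -7,0.
New length odd (7). New median = single middle element.
x = 28: 4 elements are < x, 2 elements are > x.
New sorted list: [-13, -12, -7, 0, 28, 29, 33]
New median = 0

Answer: 0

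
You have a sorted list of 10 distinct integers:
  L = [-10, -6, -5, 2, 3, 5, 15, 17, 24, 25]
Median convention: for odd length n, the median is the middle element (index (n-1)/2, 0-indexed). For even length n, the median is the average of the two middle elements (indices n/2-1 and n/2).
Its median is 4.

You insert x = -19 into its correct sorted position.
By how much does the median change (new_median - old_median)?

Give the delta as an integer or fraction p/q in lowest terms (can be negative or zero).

Answer: -1

Derivation:
Old median = 4
After inserting x = -19: new sorted = [-19, -10, -6, -5, 2, 3, 5, 15, 17, 24, 25]
New median = 3
Delta = 3 - 4 = -1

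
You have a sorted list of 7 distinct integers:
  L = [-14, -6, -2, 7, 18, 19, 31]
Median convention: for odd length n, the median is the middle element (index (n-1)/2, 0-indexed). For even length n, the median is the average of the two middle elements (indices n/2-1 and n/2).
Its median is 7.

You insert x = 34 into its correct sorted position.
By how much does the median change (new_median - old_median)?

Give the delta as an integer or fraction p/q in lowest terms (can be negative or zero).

Answer: 11/2

Derivation:
Old median = 7
After inserting x = 34: new sorted = [-14, -6, -2, 7, 18, 19, 31, 34]
New median = 25/2
Delta = 25/2 - 7 = 11/2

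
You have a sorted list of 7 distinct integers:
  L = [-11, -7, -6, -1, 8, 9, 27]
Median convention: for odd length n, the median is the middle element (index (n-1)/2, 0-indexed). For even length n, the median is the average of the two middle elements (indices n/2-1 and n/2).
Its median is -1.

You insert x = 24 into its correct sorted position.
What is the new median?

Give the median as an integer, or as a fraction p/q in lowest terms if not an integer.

Old list (sorted, length 7): [-11, -7, -6, -1, 8, 9, 27]
Old median = -1
Insert x = 24
Old length odd (7). Middle was index 3 = -1.
New length even (8). New median = avg of two middle elements.
x = 24: 6 elements are < x, 1 elements are > x.
New sorted list: [-11, -7, -6, -1, 8, 9, 24, 27]
New median = 7/2

Answer: 7/2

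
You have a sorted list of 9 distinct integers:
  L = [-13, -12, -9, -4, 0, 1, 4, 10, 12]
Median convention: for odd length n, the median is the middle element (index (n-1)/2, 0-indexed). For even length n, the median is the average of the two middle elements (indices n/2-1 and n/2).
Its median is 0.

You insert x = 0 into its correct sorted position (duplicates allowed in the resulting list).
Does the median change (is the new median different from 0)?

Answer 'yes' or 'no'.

Old median = 0
Insert x = 0
New median = 0
Changed? no

Answer: no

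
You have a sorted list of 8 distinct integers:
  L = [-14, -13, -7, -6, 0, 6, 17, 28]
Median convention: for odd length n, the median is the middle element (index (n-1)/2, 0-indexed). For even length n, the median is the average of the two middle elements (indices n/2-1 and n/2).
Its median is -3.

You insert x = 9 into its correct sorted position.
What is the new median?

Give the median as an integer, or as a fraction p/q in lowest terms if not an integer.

Answer: 0

Derivation:
Old list (sorted, length 8): [-14, -13, -7, -6, 0, 6, 17, 28]
Old median = -3
Insert x = 9
Old length even (8). Middle pair: indices 3,4 = -6,0.
New length odd (9). New median = single middle element.
x = 9: 6 elements are < x, 2 elements are > x.
New sorted list: [-14, -13, -7, -6, 0, 6, 9, 17, 28]
New median = 0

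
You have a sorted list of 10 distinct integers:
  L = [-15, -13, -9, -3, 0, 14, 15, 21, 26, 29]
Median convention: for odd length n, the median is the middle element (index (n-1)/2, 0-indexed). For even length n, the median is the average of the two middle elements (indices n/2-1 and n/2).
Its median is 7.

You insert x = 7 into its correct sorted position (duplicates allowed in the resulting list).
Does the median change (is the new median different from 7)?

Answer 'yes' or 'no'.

Old median = 7
Insert x = 7
New median = 7
Changed? no

Answer: no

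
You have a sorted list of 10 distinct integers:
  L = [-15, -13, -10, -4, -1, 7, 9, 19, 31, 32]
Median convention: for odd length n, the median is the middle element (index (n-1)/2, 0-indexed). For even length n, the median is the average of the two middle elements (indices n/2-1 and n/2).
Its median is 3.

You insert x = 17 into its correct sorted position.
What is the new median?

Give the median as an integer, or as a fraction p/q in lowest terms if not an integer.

Answer: 7

Derivation:
Old list (sorted, length 10): [-15, -13, -10, -4, -1, 7, 9, 19, 31, 32]
Old median = 3
Insert x = 17
Old length even (10). Middle pair: indices 4,5 = -1,7.
New length odd (11). New median = single middle element.
x = 17: 7 elements are < x, 3 elements are > x.
New sorted list: [-15, -13, -10, -4, -1, 7, 9, 17, 19, 31, 32]
New median = 7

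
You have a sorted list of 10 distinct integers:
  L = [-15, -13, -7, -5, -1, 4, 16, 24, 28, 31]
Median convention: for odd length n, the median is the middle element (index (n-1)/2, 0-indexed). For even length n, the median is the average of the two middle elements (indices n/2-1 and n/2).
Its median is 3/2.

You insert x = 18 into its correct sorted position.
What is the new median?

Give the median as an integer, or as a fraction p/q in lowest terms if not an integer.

Answer: 4

Derivation:
Old list (sorted, length 10): [-15, -13, -7, -5, -1, 4, 16, 24, 28, 31]
Old median = 3/2
Insert x = 18
Old length even (10). Middle pair: indices 4,5 = -1,4.
New length odd (11). New median = single middle element.
x = 18: 7 elements are < x, 3 elements are > x.
New sorted list: [-15, -13, -7, -5, -1, 4, 16, 18, 24, 28, 31]
New median = 4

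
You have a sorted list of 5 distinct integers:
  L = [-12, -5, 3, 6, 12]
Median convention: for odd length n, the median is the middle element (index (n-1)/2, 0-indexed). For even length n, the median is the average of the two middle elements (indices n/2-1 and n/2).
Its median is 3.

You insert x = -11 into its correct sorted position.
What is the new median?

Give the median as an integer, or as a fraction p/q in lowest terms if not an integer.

Old list (sorted, length 5): [-12, -5, 3, 6, 12]
Old median = 3
Insert x = -11
Old length odd (5). Middle was index 2 = 3.
New length even (6). New median = avg of two middle elements.
x = -11: 1 elements are < x, 4 elements are > x.
New sorted list: [-12, -11, -5, 3, 6, 12]
New median = -1

Answer: -1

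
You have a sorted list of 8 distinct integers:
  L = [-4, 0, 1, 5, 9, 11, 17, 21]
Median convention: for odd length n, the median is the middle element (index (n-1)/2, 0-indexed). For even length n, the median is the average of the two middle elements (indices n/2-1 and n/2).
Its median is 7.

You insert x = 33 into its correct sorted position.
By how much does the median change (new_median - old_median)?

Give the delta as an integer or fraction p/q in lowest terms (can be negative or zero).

Answer: 2

Derivation:
Old median = 7
After inserting x = 33: new sorted = [-4, 0, 1, 5, 9, 11, 17, 21, 33]
New median = 9
Delta = 9 - 7 = 2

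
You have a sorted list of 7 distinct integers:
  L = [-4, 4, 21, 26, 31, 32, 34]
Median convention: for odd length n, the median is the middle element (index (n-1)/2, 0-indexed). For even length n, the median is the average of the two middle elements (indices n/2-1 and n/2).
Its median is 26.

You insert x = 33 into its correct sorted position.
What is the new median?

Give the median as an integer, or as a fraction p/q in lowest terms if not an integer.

Old list (sorted, length 7): [-4, 4, 21, 26, 31, 32, 34]
Old median = 26
Insert x = 33
Old length odd (7). Middle was index 3 = 26.
New length even (8). New median = avg of two middle elements.
x = 33: 6 elements are < x, 1 elements are > x.
New sorted list: [-4, 4, 21, 26, 31, 32, 33, 34]
New median = 57/2

Answer: 57/2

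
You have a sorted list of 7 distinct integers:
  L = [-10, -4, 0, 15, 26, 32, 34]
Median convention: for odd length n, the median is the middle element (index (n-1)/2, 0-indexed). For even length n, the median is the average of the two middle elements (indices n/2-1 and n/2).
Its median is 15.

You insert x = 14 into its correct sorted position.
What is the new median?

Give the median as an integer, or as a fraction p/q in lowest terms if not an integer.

Answer: 29/2

Derivation:
Old list (sorted, length 7): [-10, -4, 0, 15, 26, 32, 34]
Old median = 15
Insert x = 14
Old length odd (7). Middle was index 3 = 15.
New length even (8). New median = avg of two middle elements.
x = 14: 3 elements are < x, 4 elements are > x.
New sorted list: [-10, -4, 0, 14, 15, 26, 32, 34]
New median = 29/2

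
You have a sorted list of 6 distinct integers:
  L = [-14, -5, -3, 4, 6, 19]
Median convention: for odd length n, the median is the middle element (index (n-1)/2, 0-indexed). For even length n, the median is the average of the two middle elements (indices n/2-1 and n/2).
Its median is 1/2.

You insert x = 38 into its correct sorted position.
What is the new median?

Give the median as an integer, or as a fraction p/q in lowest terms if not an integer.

Answer: 4

Derivation:
Old list (sorted, length 6): [-14, -5, -3, 4, 6, 19]
Old median = 1/2
Insert x = 38
Old length even (6). Middle pair: indices 2,3 = -3,4.
New length odd (7). New median = single middle element.
x = 38: 6 elements are < x, 0 elements are > x.
New sorted list: [-14, -5, -3, 4, 6, 19, 38]
New median = 4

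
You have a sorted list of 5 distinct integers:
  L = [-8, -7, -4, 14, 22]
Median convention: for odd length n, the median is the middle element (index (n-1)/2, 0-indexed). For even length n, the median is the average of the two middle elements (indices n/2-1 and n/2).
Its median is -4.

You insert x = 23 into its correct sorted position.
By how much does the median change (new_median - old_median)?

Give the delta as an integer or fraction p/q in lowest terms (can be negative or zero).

Answer: 9

Derivation:
Old median = -4
After inserting x = 23: new sorted = [-8, -7, -4, 14, 22, 23]
New median = 5
Delta = 5 - -4 = 9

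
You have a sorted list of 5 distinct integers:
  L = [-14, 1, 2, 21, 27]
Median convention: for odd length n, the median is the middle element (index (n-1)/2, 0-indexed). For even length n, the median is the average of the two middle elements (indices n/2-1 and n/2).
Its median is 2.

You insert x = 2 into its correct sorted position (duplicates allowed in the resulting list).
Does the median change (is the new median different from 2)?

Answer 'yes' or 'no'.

Answer: no

Derivation:
Old median = 2
Insert x = 2
New median = 2
Changed? no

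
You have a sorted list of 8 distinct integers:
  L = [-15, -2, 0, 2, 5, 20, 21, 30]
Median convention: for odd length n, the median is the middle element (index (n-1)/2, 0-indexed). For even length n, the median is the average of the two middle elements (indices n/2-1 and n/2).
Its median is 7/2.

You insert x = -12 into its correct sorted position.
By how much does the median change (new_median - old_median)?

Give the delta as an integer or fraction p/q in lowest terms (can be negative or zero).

Answer: -3/2

Derivation:
Old median = 7/2
After inserting x = -12: new sorted = [-15, -12, -2, 0, 2, 5, 20, 21, 30]
New median = 2
Delta = 2 - 7/2 = -3/2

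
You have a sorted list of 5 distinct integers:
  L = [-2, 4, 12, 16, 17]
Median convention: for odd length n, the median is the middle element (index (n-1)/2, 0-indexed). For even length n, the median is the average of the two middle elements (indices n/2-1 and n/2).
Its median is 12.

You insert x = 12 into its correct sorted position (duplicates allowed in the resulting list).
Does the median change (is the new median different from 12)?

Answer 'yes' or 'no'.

Answer: no

Derivation:
Old median = 12
Insert x = 12
New median = 12
Changed? no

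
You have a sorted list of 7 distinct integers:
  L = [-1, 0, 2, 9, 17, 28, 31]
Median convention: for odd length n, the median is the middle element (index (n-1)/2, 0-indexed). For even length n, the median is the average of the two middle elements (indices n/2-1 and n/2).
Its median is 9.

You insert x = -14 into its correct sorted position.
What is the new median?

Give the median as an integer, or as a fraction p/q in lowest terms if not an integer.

Old list (sorted, length 7): [-1, 0, 2, 9, 17, 28, 31]
Old median = 9
Insert x = -14
Old length odd (7). Middle was index 3 = 9.
New length even (8). New median = avg of two middle elements.
x = -14: 0 elements are < x, 7 elements are > x.
New sorted list: [-14, -1, 0, 2, 9, 17, 28, 31]
New median = 11/2

Answer: 11/2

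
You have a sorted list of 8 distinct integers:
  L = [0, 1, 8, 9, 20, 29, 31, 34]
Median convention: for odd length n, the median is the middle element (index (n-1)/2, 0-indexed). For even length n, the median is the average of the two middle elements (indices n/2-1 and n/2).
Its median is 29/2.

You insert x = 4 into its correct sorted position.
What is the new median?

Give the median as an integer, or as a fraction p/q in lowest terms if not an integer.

Old list (sorted, length 8): [0, 1, 8, 9, 20, 29, 31, 34]
Old median = 29/2
Insert x = 4
Old length even (8). Middle pair: indices 3,4 = 9,20.
New length odd (9). New median = single middle element.
x = 4: 2 elements are < x, 6 elements are > x.
New sorted list: [0, 1, 4, 8, 9, 20, 29, 31, 34]
New median = 9

Answer: 9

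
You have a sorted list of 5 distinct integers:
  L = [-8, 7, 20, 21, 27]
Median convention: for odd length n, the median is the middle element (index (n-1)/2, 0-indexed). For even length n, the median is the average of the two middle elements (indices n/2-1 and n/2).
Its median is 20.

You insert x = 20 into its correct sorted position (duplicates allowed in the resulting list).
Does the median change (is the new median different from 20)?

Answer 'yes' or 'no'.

Old median = 20
Insert x = 20
New median = 20
Changed? no

Answer: no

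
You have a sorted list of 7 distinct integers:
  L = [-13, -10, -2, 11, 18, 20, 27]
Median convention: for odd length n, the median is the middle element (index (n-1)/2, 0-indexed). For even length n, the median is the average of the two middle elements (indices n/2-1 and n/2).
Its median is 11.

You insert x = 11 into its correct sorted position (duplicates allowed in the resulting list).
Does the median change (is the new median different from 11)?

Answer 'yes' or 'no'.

Answer: no

Derivation:
Old median = 11
Insert x = 11
New median = 11
Changed? no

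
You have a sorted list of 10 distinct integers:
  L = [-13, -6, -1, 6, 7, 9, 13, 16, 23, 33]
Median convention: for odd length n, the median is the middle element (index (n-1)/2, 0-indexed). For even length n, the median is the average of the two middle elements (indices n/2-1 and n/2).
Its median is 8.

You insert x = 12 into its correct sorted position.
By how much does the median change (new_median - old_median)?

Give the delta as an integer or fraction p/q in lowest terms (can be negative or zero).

Answer: 1

Derivation:
Old median = 8
After inserting x = 12: new sorted = [-13, -6, -1, 6, 7, 9, 12, 13, 16, 23, 33]
New median = 9
Delta = 9 - 8 = 1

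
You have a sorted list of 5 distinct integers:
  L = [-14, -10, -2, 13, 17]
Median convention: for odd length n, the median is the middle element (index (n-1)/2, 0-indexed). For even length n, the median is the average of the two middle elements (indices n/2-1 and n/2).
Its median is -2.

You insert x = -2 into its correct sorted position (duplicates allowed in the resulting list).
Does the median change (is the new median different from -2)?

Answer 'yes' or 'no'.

Old median = -2
Insert x = -2
New median = -2
Changed? no

Answer: no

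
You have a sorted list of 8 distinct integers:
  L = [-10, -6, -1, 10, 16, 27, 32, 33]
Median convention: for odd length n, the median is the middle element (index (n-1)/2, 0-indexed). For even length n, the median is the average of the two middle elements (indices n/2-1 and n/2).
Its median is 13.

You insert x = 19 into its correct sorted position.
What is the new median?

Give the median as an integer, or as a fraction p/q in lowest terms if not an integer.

Answer: 16

Derivation:
Old list (sorted, length 8): [-10, -6, -1, 10, 16, 27, 32, 33]
Old median = 13
Insert x = 19
Old length even (8). Middle pair: indices 3,4 = 10,16.
New length odd (9). New median = single middle element.
x = 19: 5 elements are < x, 3 elements are > x.
New sorted list: [-10, -6, -1, 10, 16, 19, 27, 32, 33]
New median = 16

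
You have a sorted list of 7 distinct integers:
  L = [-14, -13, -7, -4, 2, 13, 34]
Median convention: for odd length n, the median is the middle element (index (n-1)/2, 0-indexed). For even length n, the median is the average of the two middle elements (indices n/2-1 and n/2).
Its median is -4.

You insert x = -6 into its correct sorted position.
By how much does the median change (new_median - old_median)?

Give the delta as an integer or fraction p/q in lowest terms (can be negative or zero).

Old median = -4
After inserting x = -6: new sorted = [-14, -13, -7, -6, -4, 2, 13, 34]
New median = -5
Delta = -5 - -4 = -1

Answer: -1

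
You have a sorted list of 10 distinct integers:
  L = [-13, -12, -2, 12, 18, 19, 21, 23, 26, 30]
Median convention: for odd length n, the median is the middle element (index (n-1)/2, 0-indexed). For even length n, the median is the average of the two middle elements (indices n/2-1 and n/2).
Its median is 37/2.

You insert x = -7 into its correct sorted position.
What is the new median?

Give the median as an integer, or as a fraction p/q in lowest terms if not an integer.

Old list (sorted, length 10): [-13, -12, -2, 12, 18, 19, 21, 23, 26, 30]
Old median = 37/2
Insert x = -7
Old length even (10). Middle pair: indices 4,5 = 18,19.
New length odd (11). New median = single middle element.
x = -7: 2 elements are < x, 8 elements are > x.
New sorted list: [-13, -12, -7, -2, 12, 18, 19, 21, 23, 26, 30]
New median = 18

Answer: 18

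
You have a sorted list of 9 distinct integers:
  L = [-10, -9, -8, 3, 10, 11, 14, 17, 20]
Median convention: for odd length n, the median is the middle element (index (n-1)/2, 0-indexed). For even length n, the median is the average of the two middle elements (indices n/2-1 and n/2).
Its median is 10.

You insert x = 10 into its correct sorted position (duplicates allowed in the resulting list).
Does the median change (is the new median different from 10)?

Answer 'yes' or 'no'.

Old median = 10
Insert x = 10
New median = 10
Changed? no

Answer: no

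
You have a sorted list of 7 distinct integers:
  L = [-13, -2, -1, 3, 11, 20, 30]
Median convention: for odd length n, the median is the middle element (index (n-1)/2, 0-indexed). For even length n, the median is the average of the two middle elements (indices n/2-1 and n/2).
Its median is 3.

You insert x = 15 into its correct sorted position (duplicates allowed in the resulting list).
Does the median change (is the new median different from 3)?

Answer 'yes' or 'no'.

Old median = 3
Insert x = 15
New median = 7
Changed? yes

Answer: yes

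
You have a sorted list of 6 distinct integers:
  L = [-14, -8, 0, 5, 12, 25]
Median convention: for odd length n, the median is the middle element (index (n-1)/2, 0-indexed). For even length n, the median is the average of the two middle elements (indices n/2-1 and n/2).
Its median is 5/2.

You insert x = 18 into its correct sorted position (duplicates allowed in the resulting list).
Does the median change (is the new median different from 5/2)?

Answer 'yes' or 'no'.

Old median = 5/2
Insert x = 18
New median = 5
Changed? yes

Answer: yes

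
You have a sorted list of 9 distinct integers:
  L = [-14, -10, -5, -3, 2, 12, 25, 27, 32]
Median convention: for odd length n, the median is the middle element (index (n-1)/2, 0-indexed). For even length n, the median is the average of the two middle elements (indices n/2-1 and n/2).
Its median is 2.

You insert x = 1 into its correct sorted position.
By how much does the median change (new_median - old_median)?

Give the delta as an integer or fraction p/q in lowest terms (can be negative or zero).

Answer: -1/2

Derivation:
Old median = 2
After inserting x = 1: new sorted = [-14, -10, -5, -3, 1, 2, 12, 25, 27, 32]
New median = 3/2
Delta = 3/2 - 2 = -1/2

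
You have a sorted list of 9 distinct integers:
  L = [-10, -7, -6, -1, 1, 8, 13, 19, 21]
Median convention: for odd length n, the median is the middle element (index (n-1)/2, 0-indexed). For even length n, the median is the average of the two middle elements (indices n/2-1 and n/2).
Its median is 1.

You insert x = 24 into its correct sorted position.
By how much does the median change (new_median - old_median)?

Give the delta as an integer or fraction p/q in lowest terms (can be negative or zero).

Old median = 1
After inserting x = 24: new sorted = [-10, -7, -6, -1, 1, 8, 13, 19, 21, 24]
New median = 9/2
Delta = 9/2 - 1 = 7/2

Answer: 7/2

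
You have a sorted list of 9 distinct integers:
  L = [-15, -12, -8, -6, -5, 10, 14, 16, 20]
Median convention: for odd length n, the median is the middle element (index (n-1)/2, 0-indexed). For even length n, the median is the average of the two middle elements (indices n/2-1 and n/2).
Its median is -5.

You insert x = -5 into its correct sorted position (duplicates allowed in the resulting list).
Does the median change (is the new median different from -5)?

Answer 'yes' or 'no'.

Old median = -5
Insert x = -5
New median = -5
Changed? no

Answer: no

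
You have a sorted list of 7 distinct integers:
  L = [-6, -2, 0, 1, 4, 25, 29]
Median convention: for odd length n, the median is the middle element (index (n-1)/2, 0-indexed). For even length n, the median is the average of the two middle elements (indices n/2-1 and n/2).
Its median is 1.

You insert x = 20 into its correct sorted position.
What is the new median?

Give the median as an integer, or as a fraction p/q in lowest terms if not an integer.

Answer: 5/2

Derivation:
Old list (sorted, length 7): [-6, -2, 0, 1, 4, 25, 29]
Old median = 1
Insert x = 20
Old length odd (7). Middle was index 3 = 1.
New length even (8). New median = avg of two middle elements.
x = 20: 5 elements are < x, 2 elements are > x.
New sorted list: [-6, -2, 0, 1, 4, 20, 25, 29]
New median = 5/2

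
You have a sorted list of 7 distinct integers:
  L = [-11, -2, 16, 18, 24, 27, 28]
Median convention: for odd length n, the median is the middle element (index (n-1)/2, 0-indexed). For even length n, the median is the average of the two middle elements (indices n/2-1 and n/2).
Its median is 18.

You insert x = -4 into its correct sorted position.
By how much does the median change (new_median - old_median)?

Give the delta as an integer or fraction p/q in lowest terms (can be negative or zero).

Old median = 18
After inserting x = -4: new sorted = [-11, -4, -2, 16, 18, 24, 27, 28]
New median = 17
Delta = 17 - 18 = -1

Answer: -1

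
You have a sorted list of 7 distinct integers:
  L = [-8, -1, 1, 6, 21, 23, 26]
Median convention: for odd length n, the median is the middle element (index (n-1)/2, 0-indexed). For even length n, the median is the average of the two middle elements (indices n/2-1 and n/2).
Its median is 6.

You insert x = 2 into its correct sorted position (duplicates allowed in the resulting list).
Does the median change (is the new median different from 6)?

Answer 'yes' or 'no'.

Answer: yes

Derivation:
Old median = 6
Insert x = 2
New median = 4
Changed? yes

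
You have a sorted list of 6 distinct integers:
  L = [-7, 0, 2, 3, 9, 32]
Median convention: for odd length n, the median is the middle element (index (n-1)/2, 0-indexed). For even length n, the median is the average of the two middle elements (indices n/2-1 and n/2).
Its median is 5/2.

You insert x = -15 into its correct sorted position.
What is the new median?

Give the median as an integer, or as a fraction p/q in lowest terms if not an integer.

Old list (sorted, length 6): [-7, 0, 2, 3, 9, 32]
Old median = 5/2
Insert x = -15
Old length even (6). Middle pair: indices 2,3 = 2,3.
New length odd (7). New median = single middle element.
x = -15: 0 elements are < x, 6 elements are > x.
New sorted list: [-15, -7, 0, 2, 3, 9, 32]
New median = 2

Answer: 2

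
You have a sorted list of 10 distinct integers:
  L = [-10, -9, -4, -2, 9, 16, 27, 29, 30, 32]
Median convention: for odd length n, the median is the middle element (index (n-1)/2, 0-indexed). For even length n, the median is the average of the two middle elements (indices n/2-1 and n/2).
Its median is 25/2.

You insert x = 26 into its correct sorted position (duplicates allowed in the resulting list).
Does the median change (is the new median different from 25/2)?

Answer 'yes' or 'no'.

Old median = 25/2
Insert x = 26
New median = 16
Changed? yes

Answer: yes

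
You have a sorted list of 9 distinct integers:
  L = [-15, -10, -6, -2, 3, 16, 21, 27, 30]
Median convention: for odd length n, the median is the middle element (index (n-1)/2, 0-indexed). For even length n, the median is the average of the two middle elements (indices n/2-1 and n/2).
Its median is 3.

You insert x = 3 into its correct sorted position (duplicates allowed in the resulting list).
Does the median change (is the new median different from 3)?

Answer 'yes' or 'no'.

Old median = 3
Insert x = 3
New median = 3
Changed? no

Answer: no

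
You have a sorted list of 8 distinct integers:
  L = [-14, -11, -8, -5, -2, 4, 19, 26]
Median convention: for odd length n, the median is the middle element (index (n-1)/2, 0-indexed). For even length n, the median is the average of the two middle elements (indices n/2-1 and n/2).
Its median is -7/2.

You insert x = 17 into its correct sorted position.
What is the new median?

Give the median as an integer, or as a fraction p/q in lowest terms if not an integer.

Answer: -2

Derivation:
Old list (sorted, length 8): [-14, -11, -8, -5, -2, 4, 19, 26]
Old median = -7/2
Insert x = 17
Old length even (8). Middle pair: indices 3,4 = -5,-2.
New length odd (9). New median = single middle element.
x = 17: 6 elements are < x, 2 elements are > x.
New sorted list: [-14, -11, -8, -5, -2, 4, 17, 19, 26]
New median = -2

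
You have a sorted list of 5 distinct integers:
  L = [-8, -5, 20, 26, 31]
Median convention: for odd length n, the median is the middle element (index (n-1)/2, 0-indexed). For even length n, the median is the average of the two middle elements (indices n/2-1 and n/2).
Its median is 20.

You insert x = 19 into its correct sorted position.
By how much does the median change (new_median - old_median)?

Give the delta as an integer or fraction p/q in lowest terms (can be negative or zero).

Answer: -1/2

Derivation:
Old median = 20
After inserting x = 19: new sorted = [-8, -5, 19, 20, 26, 31]
New median = 39/2
Delta = 39/2 - 20 = -1/2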